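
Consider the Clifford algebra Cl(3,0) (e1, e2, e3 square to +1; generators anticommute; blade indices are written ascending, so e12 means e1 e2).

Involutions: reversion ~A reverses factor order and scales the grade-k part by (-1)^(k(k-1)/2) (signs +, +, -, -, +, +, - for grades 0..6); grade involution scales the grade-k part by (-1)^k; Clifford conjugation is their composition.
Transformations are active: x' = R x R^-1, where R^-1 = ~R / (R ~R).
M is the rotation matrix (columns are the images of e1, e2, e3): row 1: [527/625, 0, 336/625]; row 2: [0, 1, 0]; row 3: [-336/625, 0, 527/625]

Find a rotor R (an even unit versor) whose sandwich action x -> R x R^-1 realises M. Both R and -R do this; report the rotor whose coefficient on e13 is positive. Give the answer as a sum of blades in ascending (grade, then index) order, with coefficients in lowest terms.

Method: write R = a + b12*e12 + b13*e13 + b23*e23 with a^2 + b12^2 + b13^2 + b23^2 = 1 (so R^-1 = ~R). Expanding the columns R e_j ~R gives tr M = 4a^2 - 1 and, from the antisymmetric part, M21 - M12 = -4a*b12, M13 - M31 = 4a*b13, M32 - M23 = -4a*b23.
Here tr M = 1679/625, so a^2 = (1 + tr M)/4 = 576/625 and a = ±24/25. Taking a = 24/25: M21 - M12 = 0, M13 - M31 = 672/625, M32 - M23 = 0, giving b12 = 0, b13 = 7/25, b23 = 0, i.e. R = 24/25 + 7/25*e13.
Its e13 coefficient is already positive.
Answer: 24/25 + 7/25*e13. Why the constraint matters: R and -R act identically through the sandwich — M has trace 1679/625 either way — so only the sign condition on e13 picks one of the two preimages.


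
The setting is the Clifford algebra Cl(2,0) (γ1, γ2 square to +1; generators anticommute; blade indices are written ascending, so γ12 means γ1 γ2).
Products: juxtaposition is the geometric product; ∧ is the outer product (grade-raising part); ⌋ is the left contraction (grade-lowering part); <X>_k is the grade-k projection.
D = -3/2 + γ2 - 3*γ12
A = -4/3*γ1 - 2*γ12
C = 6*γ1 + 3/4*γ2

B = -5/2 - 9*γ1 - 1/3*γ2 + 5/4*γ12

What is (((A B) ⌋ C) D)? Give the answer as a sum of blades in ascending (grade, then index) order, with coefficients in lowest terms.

step 1: 29/2 + 4*γ1 - 59/3*γ2 + 49/9*γ12
step 2: 37/4 + 87*γ1 + 87/8*γ2
step 3: -3 - 783/8*γ1 - 4289/16*γ2 + 237/4*γ12
Answer: -3 - 783/8*γ1 - 4289/16*γ2 + 237/4*γ12


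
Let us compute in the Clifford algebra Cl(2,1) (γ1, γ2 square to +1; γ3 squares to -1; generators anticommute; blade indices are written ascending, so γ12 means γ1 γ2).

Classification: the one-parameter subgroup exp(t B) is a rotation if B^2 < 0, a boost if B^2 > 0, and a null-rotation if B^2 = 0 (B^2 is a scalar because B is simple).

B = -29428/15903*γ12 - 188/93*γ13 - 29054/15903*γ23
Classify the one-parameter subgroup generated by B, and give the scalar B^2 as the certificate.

B^2 term by term: the squares give (-29428/15903)^2*(γ12)^2 + (-188/93)^2*(γ13)^2 + (-29054/15903)^2*(γ23)^2 = 866007184/252905409*(-1) + 35344/8649*(+1) + 844134916/252905409*(+1) = 4 (each basis 2-blade squares to minus the product of its generators' squares); cross terms between blades sharing an index anticommute and cancel. So B^2 = 4.
Answer: boost, certificate B^2 = 4. Check the certificate: B^2 = 4, and that sign is decisive whatever form B takes.


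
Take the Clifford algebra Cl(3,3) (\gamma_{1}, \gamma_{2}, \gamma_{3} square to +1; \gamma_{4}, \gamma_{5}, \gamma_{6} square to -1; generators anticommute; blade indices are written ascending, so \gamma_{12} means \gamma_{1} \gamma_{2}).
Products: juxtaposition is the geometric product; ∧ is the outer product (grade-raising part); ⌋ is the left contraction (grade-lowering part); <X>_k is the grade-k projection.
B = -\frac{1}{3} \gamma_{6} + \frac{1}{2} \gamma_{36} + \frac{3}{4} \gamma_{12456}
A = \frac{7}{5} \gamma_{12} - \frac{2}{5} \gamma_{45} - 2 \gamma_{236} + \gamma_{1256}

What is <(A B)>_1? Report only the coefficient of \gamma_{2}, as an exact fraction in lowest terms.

step 1: -\gamma_{2} + \frac{3}{4} \gamma_{4} - \frac{2}{3} \gamma_{23} + \frac{1}{3} \gamma_{125} - \frac{1}{6} \gamma_{126} - \frac{11}{12} \gamma_{456} - \frac{1}{2} \gamma_{1235} + \frac{7}{10} \gamma_{1236} - \frac{3}{2} \gamma_{1345} - \frac{1}{5} \gamma_{3456}
step 2: -\gamma_{2} + \frac{3}{4} \gamma_{4}
Answer: -1


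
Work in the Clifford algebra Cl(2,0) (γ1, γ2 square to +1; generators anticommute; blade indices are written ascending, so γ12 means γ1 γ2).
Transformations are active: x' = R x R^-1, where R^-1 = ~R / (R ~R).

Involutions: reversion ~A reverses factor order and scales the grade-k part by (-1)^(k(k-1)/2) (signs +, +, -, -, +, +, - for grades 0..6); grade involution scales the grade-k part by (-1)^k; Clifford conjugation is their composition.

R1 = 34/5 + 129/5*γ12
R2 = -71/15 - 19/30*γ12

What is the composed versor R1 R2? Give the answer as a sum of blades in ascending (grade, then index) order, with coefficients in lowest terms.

Distribute over the terms of R1 (each basis-blade product reordered to ascending indices, repeated generators contracted through their squares):
(34/5) R2 = -2414/75 - 323/75*γ12
(129/5*γ12) R2 = 817/50 - 3053/25*γ12
Summing the partial products and collecting blades:
Answer: -2377/150 - 9482/75*γ12


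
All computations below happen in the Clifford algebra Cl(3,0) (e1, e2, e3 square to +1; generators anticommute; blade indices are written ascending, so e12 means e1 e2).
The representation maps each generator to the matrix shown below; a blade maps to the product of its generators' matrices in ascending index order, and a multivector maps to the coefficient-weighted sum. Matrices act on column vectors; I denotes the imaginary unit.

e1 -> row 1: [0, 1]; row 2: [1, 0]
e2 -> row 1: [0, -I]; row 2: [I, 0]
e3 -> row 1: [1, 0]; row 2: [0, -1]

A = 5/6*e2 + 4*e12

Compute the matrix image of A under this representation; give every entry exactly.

Bivector images (products of the table entries): rho(e12) = rho(e1)rho(e2) = row 1: [I, 0]; row 2: [0, -I].
M = (5/6)*rho(e2) + (4)*rho(e12), summed entrywise:
Answer: row 1: [4*I, -5*I/6]; row 2: [5*I/6, -4*I]


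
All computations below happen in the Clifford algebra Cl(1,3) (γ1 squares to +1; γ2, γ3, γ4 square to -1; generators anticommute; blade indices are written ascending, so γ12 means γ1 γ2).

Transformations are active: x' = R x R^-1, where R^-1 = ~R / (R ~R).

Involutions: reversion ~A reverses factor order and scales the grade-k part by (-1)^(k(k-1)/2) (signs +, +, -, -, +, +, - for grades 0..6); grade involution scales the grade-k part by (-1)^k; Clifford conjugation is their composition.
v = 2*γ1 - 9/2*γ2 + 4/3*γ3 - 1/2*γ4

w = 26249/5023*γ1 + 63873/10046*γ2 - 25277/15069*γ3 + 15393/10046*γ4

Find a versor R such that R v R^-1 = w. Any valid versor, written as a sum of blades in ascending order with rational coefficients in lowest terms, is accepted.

Since q(v) = q(w) = -329/18, the sum R = v + w = 36295/5023*γ1 + 9333/5023*γ2 - 5185/15069*γ3 + 5185/5023*γ4 does the job whenever invertible.
Answer: 36295/5023*γ1 + 9333/5023*γ2 - 5185/15069*γ3 + 5185/5023*γ4


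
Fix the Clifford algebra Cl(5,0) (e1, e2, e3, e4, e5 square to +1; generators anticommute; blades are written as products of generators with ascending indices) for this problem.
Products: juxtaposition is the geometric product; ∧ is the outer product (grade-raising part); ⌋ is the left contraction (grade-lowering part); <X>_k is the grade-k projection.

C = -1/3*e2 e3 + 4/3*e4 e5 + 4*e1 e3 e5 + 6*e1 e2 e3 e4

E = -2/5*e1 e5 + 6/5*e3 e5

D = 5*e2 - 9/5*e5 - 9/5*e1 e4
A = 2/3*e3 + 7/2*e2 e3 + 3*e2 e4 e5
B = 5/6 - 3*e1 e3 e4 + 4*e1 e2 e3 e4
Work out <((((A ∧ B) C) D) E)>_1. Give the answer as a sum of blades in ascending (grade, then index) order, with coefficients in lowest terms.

step 1: 5/9*e3 + 35/12*e2 e3 + 5/2*e2 e4 e5
step 2: 35/36 - 85/27*e2 - 35/2*e1 e4 - 20/9*e1 e5 + 10/3*e1 e2 e4 + 35/3*e1 e2 e5 + 15*e1 e3 e5 - 5/54*e3 e4 e5 - 10*e1 e2 e3 e4 + 35/9*e2 e3 e4 e5
step 3: -2551/54 + 4*e1 - 41/36*e2 - 7/4*e5 - 21*e1 e2 - 27*e1 e3 - 221/12*e1 e4 - 175/3*e1 e5 - 18*e2 e3 + 17/3*e2 e5 + 1/6*e3 e4 + 4*e4 e5 + 491/6*e1 e2 e4 + 100/9*e1 e2 e5 - 50*e1 e3 e4 + 1/6*e1 e3 e5 + 63/2*e1 e4 e5 - 7*e2 e3 e4 + 21*e2 e4 e5 + 68/9*e3 e4 e5 + 82*e1 e2 e3 e5 - 6*e1 e2 e4 e5 + 25/54*e2 e3 e4 e5 + 18*e1 e2 e3 e4 e5
step 4: -70/3 - 9/10*e1 - 40/9*e2 + 61/30*e3 - 53/15*e4 - 8/5*e5 - 302/3*e1 e2 + 70*e1 e3 - 8/5*e1 e4 - 1823/135*e1 e5 + 26*e2 e3 - 83/45*e2 e4 - 30*e2 e5 + 24/5*e3 e4 - 3037/45*e3 e5 - 227/30*e4 e5 - 40/3*e1 e2 e3 + 30*e1 e2 e4 - 41/90*e1 e2 e5 + 1837/45*e1 e3 e4 + 24/5*e1 e3 e5 + 60*e1 e4 e5 + 18*e2 e3 e4 - 41/30*e2 e3 e5 - 73/3*e2 e4 e5 + 20*e3 e4 e5 - 997/135*e1 e2 e3 e4 - 18*e1 e2 e3 e5 + 661/30*e1 e3 e4 e5 - 101*e1 e2 e3 e4 e5
step 5: -9/10*e1 - 40/9*e2 + 61/30*e3 - 53/15*e4 - 8/5*e5
Answer: -9/10*e1 - 40/9*e2 + 61/30*e3 - 53/15*e4 - 8/5*e5


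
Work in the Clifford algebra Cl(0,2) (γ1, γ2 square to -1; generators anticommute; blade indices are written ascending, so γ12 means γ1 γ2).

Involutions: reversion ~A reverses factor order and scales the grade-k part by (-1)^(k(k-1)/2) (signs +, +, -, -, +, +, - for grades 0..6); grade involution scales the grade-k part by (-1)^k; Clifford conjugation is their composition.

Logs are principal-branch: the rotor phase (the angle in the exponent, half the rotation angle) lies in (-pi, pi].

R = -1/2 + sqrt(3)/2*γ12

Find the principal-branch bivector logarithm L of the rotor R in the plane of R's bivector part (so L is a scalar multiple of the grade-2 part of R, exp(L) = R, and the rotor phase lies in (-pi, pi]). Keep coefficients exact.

The scalar part of R is -1/2, and that scalar determines the rotor phase on the principal branch; recovering the unit plane as bivector-part over sine of the phase gives L = phase * plane.
Concretely: cos(phase) = -1/2 gives phase = ±2*pi/3, and since phase/sin(phase) is even the sign is immaterial: L = (phase/sin(phase)) * <R>_2 = (4*sqrt(3)*pi/9) * <R>_2.
Answer: 2*pi/3*γ12


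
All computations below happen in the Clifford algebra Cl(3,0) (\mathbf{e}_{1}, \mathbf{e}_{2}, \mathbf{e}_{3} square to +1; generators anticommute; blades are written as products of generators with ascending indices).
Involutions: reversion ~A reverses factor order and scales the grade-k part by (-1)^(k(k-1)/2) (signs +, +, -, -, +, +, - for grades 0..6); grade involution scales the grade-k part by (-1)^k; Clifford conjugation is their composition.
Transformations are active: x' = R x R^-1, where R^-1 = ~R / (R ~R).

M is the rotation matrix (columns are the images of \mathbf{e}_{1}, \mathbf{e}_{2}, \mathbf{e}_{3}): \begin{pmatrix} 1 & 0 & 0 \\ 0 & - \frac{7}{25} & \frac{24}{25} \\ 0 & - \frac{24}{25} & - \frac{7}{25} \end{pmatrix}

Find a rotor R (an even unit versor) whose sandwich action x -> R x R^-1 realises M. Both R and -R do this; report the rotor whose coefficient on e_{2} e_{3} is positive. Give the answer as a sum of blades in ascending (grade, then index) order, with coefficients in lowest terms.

Method: write R = a + b12*e_{1} e_{2} + b13*e_{1} e_{3} + b23*e_{2} e_{3} with a^2 + b12^2 + b13^2 + b23^2 = 1 (so R^-1 = ~R). Expanding the columns R e_j ~R gives tr M = 4a^2 - 1 and, from the antisymmetric part, M21 - M12 = -4a*b12, M13 - M31 = 4a*b13, M32 - M23 = -4a*b23.
Here tr M = \frac{11}{25}, so a^2 = (1 + tr M)/4 = \frac{9}{25} and a = ±\frac{3}{5}. Taking a = \frac{3}{5}: M21 - M12 = 0, M13 - M31 = 0, M32 - M23 = -\frac{48}{25}, giving b12 = 0, b13 = 0, b23 = \frac{4}{5}, i.e. R = \frac{3}{5} + \frac{4}{5} e_{2} e_{3}.
Its e_{2} e_{3} coefficient is already positive.
Answer: \frac{3}{5} + \frac{4}{5} e_{2} e_{3}. Why the constraint matters: R and -R act identically through the sandwich — M has trace \frac{11}{25} either way — so only the sign condition on e_{2} e_{3} picks one of the two preimages.


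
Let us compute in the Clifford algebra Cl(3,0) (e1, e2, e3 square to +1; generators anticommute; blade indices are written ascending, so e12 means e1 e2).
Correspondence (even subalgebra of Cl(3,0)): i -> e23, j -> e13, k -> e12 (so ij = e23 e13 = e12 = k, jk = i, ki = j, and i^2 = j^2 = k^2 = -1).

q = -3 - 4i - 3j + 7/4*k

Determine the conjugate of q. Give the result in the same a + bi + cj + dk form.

In blades: q = -3 + 7/4*e12 - 3*e13 - 4*e23.
Quaternion conjugation is reversion on the even subalgebra: the scalar is fixed and every grade-2 blade flips sign, giving -3 - 7/4*e12 + 3*e13 + 4*e23; translating back:
Answer: -3 + 4i + 3j - 7/4*k


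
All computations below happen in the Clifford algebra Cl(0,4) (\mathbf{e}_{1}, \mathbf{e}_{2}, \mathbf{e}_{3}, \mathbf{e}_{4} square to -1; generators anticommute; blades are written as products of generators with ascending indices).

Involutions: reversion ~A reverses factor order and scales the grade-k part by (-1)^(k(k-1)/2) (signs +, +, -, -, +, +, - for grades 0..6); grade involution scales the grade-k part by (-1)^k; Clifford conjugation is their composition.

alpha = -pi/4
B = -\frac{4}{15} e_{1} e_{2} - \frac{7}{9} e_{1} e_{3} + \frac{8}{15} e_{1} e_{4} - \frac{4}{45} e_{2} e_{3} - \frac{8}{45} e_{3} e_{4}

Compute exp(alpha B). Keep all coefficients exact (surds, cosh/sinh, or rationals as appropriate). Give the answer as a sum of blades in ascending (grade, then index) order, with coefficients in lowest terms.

B^2 term by term: the squares give (-\frac{4}{15})^2*(e_{1} e_{2})^2 + (-\frac{7}{9})^2*(e_{1} e_{3})^2 + (\frac{8}{15})^2*(e_{1} e_{4})^2 + (-\frac{4}{45})^2*(e_{2} e_{3})^2 + (-\frac{8}{45})^2*(e_{3} e_{4})^2 = \frac{16}{225}*(-1) + \frac{49}{81}*(-1) + \frac{64}{225}*(-1) + \frac{16}{2025}*(-1) + \frac{64}{2025}*(-1) = -1 (each basis 2-blade squares to minus the product of its generators' squares); cross terms between blades sharing an index anticommute and cancel; the commuting (index-disjoint) pairs give grade-4 terms 2*c*c'*(blade product), which cancel blade by blade — e_{1} e_{2} e_{3} e_{4}: \frac{64}{675} - \frac{64}{675} = 0 — confirming B is simple. So B^2 = -1.
B^2 = -1 — the negative square puts this in the circular regime; l = 1, alpha*l = - \frac{\pi}{4}, so exp(alpha B) = cos(- \frac{\pi}{4}) + (sin(- \frac{\pi}{4})/1)*B = \frac{\sqrt{2}}{2} + (- \frac{\sqrt{2}}{2})*B.
Answer: \frac{\sqrt{2}}{2} + \frac{2 \sqrt{2}}{15} e_{1} e_{2} + \frac{7 \sqrt{2}}{18} e_{1} e_{3} - \frac{4 \sqrt{2}}{15} e_{1} e_{4} + \frac{2 \sqrt{2}}{45} e_{2} e_{3} + \frac{4 \sqrt{2}}{45} e_{3} e_{4}


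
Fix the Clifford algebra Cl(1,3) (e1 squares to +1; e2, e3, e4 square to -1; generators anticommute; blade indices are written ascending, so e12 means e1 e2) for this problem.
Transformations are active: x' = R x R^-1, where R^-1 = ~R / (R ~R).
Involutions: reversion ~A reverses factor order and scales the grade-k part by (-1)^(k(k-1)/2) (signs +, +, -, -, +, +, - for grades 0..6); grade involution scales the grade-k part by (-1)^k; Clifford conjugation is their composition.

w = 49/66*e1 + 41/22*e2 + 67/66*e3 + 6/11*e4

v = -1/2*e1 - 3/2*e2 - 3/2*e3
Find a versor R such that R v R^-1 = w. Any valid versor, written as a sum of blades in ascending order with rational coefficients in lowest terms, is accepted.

A norm check does it: q(v) = q(w) = -17/4, hence R = v + w = 8/33*e1 + 4/11*e2 - 16/33*e3 + 6/11*e4 realises the map — parallel part kept, (v - w)/2 negated, v carried to w.
Answer: 8/33*e1 + 4/11*e2 - 16/33*e3 + 6/11*e4


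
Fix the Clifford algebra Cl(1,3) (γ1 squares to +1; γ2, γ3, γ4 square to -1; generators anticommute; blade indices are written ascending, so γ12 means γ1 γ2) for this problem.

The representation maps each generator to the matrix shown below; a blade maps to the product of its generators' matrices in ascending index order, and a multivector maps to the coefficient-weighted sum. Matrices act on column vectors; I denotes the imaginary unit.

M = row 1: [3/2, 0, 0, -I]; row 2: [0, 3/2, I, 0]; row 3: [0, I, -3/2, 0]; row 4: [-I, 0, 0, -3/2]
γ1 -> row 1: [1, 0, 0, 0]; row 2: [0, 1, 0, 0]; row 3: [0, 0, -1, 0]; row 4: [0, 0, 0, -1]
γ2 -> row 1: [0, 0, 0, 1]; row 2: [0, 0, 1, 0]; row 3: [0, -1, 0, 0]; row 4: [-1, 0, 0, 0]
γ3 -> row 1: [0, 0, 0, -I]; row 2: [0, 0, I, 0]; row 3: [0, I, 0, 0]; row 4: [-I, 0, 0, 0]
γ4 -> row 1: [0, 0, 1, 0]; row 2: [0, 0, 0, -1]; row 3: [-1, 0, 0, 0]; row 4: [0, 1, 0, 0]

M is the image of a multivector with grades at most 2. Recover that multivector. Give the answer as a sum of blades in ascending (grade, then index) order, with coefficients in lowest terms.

Method: the blade images are trace-orthogonal — tr(rho(e_A) rho(e_B)^-1) = 4 if A = B and 0 otherwise — and rho(e_A)^-1 = (e_A)^2 * rho(e_A) with (e_A)^2 = +1 or -1, so the coefficient of e_A in the preimage is (e_A)^2 * tr(M rho(e_A))/4.
Nonzero projections over blades of grade <= 2: γ1: (γ1)^2 = +1, tr(M rho(γ1)) = 6, coefficient 3/2; γ3: (γ3)^2 = -1, tr(M rho(γ3)) = -4, coefficient 1. Every other blade of grade <= 2 projects to 0.
Answer: 3/2*γ1 + γ3


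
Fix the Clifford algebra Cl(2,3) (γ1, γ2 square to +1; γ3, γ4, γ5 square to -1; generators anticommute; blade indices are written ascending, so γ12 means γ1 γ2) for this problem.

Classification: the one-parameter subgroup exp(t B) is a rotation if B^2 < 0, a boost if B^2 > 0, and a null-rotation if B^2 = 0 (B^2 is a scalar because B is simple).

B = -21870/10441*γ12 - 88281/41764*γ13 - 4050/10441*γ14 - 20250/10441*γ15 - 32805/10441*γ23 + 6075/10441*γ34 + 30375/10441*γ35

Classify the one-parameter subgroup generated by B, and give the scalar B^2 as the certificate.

B^2 term by term: the squares give (-21870/10441)^2*(γ12)^2 + (-88281/41764)^2*(γ13)^2 + (-4050/10441)^2*(γ14)^2 + (-20250/10441)^2*(γ15)^2 + (-32805/10441)^2*(γ23)^2 + (6075/10441)^2*(γ34)^2 + (30375/10441)^2*(γ35)^2 = 478296900/109014481*(-1) + 7793534961/1744231696*(+1) + 16402500/109014481*(+1) + 410062500/109014481*(+1) + 1076168025/109014481*(+1) + 36905625/109014481*(-1) + 922640625/109014481*(-1) = 81/16 (each basis 2-blade squares to minus the product of its generators' squares); cross terms between blades sharing an index anticommute and cancel; the commuting (index-disjoint) pairs give grade-4 terms 2*c*c'*(blade product), which cancel blade by blade — γ1234: -265720500/109014481 + 265720500/109014481 = 0; γ1235: -1328602500/109014481 + 1328602500/109014481 = 0; γ1345: 246037500/109014481 - 246037500/109014481 = 0 — confirming B is simple. So B^2 = 81/16.
Answer: boost, certificate B^2 = 81/16. Key observation: B^2 = 81/16 is a conjugation invariant, so its sign decides the class regardless of the surface form of B.


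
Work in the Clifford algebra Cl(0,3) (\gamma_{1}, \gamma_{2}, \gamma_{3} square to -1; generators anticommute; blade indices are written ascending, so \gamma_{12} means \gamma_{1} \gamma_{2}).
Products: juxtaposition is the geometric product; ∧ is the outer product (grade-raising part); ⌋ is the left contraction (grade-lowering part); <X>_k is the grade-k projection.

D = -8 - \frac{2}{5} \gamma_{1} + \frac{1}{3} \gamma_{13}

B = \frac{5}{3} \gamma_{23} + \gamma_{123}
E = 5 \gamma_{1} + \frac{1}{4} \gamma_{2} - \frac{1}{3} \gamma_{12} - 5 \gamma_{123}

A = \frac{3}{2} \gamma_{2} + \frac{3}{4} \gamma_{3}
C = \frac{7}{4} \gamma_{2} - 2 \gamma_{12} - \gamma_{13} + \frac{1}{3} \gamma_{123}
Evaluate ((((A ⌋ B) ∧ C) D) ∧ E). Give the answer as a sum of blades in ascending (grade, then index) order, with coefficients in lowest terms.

step 1: \frac{5}{4} \gamma_{2} - \frac{5}{2} \gamma_{3} - \frac{3}{4} \gamma_{12} + \frac{3}{2} \gamma_{13}
step 2: \frac{35}{8} \gamma_{23} + \frac{29}{8} \gamma_{123}
step 3: \frac{29}{24} \gamma_{2} - \frac{35}{24} \gamma_{12} - \frac{671}{20} \gamma_{23} - \frac{123}{4} \gamma_{123}
step 4: -\frac{145}{24} \gamma_{12} - \frac{671}{4} \gamma_{123}
Answer: -\frac{145}{24} \gamma_{12} - \frac{671}{4} \gamma_{123}


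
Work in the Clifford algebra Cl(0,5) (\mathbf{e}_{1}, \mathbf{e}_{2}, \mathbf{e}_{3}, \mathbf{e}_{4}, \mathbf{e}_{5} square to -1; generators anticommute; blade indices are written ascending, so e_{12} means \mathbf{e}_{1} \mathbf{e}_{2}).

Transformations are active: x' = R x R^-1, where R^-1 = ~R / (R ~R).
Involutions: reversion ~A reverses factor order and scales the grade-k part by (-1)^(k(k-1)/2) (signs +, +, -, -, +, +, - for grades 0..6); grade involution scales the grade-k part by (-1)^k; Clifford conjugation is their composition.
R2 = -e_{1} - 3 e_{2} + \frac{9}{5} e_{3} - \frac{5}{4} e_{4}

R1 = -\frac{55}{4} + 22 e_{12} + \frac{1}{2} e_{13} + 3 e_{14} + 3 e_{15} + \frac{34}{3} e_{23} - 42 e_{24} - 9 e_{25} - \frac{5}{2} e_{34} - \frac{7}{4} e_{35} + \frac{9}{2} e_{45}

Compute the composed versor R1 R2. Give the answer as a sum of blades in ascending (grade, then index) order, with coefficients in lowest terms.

Distribute over the terms of R2 (each basis-blade product reordered to ascending indices, repeated generators contracted through their squares):
R1 (-e_{1}) = \frac{55}{4} e_{1} - 22 e_{2} - \frac{1}{2} e_{3} - 3 e_{4} - 3 e_{5} - \frac{34}{3} e_{123} + 42 e_{124} + 9 e_{125} + \frac{5}{2} e_{134} + \frac{7}{4} e_{135} - \frac{9}{2} e_{145}
R1 (-3 e_{2}) = 66 e_{1} + \frac{165}{4} e_{2} - 34 e_{3} + 126 e_{4} + 27 e_{5} + \frac{3}{2} e_{123} + 9 e_{124} + 9 e_{125} + \frac{15}{2} e_{234} + \frac{21}{4} e_{235} - \frac{27}{2} e_{245}
R1 (\frac{9}{5} e_{3}) = -\frac{9}{10} e_{1} - \frac{102}{5} e_{2} - \frac{99}{4} e_{3} - \frac{9}{2} e_{4} - \frac{63}{20} e_{5} + \frac{198}{5} e_{123} - \frac{27}{5} e_{134} - \frac{27}{5} e_{135} + \frac{378}{5} e_{234} + \frac{81}{5} e_{235} + \frac{81}{10} e_{345}
R1 (-\frac{5}{4} e_{4}) = \frac{15}{4} e_{1} - \frac{105}{2} e_{2} - \frac{25}{8} e_{3} + \frac{275}{16} e_{4} - \frac{45}{8} e_{5} - \frac{55}{2} e_{124} - \frac{5}{8} e_{134} + \frac{15}{4} e_{145} - \frac{85}{6} e_{234} - \frac{45}{4} e_{245} - \frac{35}{16} e_{345}
Summing the partial products and collecting blades:
Answer: \frac{413}{5} e_{1} - \frac{1073}{20} e_{2} - \frac{499}{8} e_{3} + \frac{2171}{16} e_{4} + \frac{609}{40} e_{5} + \frac{893}{30} e_{123} + \frac{47}{2} e_{124} + 18 e_{125} - \frac{141}{40} e_{134} - \frac{73}{20} e_{135} - \frac{3}{4} e_{145} + \frac{1034}{15} e_{234} + \frac{429}{20} e_{235} - \frac{99}{4} e_{245} + \frac{473}{80} e_{345}


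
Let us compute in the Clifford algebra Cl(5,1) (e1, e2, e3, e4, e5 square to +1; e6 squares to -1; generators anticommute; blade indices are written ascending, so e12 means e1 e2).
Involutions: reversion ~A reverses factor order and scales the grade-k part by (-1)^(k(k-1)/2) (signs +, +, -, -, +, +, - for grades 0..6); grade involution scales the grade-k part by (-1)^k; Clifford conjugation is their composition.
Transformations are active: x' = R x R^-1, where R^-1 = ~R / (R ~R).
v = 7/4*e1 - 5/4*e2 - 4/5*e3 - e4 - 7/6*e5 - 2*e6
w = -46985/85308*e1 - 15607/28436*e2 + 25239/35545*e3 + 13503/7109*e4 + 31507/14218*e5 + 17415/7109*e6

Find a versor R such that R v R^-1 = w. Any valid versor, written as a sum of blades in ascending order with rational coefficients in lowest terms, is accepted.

Key observation: q(v) = q(w) = 6527/1800 (sandwiches preserve the norm), so R = v + w = 25576/21327*e1 - 12788/7109*e2 - 3197/35545*e3 + 6394/7109*e4 + 22379/21327*e5 + 3197/7109*e6 works whenever it is invertible — the component of v along it is kept and (v - w)/2 reverses, sending v to w.
Answer: 25576/21327*e1 - 12788/7109*e2 - 3197/35545*e3 + 6394/7109*e4 + 22379/21327*e5 + 3197/7109*e6


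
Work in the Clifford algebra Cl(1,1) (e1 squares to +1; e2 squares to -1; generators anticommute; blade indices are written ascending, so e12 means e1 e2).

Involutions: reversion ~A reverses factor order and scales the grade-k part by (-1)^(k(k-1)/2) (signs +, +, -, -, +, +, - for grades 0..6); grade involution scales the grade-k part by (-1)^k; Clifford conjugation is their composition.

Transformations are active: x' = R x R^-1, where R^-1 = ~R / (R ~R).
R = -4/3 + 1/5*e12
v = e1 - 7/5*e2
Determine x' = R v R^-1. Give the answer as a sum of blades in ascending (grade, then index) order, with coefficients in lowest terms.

~R = -4/3 - 1/5*e12, and R ~R = 391/225, so R^-1 = ~R / (391/225).
R v = -79/75*e1 + 5/3*e2
Answer: 241/391*e1 - 2263/1955*e2


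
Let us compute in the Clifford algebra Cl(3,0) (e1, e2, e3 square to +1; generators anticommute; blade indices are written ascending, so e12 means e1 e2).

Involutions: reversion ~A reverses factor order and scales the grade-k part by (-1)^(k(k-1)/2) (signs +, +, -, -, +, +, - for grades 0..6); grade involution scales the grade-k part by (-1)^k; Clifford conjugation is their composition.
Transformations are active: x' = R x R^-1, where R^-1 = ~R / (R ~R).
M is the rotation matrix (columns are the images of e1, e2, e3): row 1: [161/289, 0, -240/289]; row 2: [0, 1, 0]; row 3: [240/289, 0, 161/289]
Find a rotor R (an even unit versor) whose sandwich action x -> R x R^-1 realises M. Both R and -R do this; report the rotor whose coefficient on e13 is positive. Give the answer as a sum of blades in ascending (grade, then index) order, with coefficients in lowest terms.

Method: write R = a + b12*e12 + b13*e13 + b23*e23 with a^2 + b12^2 + b13^2 + b23^2 = 1 (so R^-1 = ~R). Expanding the columns R e_j ~R gives tr M = 4a^2 - 1 and, from the antisymmetric part, M21 - M12 = -4a*b12, M13 - M31 = 4a*b13, M32 - M23 = -4a*b23.
Here tr M = 611/289, so a^2 = (1 + tr M)/4 = 225/289 and a = ±15/17. Taking a = 15/17: M21 - M12 = 0, M13 - M31 = -480/289, M32 - M23 = 0, giving b12 = 0, b13 = -8/17, b23 = 0, i.e. R = 15/17 - 8/17*e13.
Its e13 coefficient is negative, so report the other preimage -R.
Answer: -15/17 + 8/17*e13. Recall the cover is two-to-one: with M of trace 611/289, both preimages act alike, and the stated e13 sign chooses the sheet.


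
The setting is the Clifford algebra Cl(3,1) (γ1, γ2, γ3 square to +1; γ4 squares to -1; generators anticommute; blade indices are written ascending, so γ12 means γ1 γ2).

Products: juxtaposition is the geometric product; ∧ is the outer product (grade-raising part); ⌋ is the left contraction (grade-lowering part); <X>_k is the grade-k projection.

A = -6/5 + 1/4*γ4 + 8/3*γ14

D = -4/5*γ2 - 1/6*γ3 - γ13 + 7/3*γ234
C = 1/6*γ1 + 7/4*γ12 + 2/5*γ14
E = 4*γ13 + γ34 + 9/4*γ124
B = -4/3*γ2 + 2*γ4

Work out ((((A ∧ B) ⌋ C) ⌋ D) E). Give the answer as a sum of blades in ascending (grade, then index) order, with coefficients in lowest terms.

step 1: 8/5*γ2 - 12/5*γ4 + 1/3*γ24 + 32/9*γ124
step 2: -94/25*γ1
step 3: 94/25*γ3
step 4: -376/25*γ1 + 94/25*γ4 + 423/50*γ1234
Answer: -376/25*γ1 + 94/25*γ4 + 423/50*γ1234


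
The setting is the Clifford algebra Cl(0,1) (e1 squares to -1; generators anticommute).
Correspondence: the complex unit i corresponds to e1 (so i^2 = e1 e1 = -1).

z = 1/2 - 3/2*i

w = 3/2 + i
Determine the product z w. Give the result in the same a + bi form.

In blades: z = 1/2 - 3/2*e1, w = 3/2 + e1.
Distribute z over w term by term (generator squares from the signature, products reordered to ascending indices): (1/2)*w = 3/4 + 1/2*e1; (-3/2*e1)*w = 3/2 - 9/4*e1.
Sum: 9/4 - 7/4*e1; translating back through the correspondence:
Answer: 9/4 - 7/4*i


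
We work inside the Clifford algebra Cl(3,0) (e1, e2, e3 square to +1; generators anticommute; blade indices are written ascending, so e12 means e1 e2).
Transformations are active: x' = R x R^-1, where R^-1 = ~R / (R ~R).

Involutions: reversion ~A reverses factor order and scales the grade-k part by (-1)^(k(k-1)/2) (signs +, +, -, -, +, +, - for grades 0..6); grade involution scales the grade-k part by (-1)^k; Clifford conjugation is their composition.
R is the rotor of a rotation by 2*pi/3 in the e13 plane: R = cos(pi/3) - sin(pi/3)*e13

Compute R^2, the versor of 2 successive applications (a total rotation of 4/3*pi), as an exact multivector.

Because a rotor carries half the rotation angle, composing 2 copies of this e13-plane rotor multiplies the phase: 2*(pi/3) = 2*pi/3, hence R^2 = cos(2*pi/3) - sin(2*pi/3)*e13.
cos(2*pi/3) = -1/2 and sin(2*pi/3) = sqrt(3)/2, so R^2 = -1/2 - sqrt(3)/2*e13. The net rotation is 4/3*pi; the rotor keeps the half-angle phase exactly.
Answer: -1/2 - sqrt(3)/2*e13


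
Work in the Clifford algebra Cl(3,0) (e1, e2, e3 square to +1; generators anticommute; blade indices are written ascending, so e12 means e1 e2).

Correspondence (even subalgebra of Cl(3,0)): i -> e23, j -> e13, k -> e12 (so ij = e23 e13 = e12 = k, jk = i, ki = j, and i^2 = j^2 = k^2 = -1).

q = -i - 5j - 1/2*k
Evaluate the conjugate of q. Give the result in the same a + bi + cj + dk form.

In blades: q = -1/2*e12 - 5*e13 - e23.
Quaternion conjugation is reversion on the even subalgebra: the scalar is fixed and every grade-2 blade flips sign, giving 1/2*e12 + 5*e13 + e23; translating back:
Answer: i + 5j + 1/2*k


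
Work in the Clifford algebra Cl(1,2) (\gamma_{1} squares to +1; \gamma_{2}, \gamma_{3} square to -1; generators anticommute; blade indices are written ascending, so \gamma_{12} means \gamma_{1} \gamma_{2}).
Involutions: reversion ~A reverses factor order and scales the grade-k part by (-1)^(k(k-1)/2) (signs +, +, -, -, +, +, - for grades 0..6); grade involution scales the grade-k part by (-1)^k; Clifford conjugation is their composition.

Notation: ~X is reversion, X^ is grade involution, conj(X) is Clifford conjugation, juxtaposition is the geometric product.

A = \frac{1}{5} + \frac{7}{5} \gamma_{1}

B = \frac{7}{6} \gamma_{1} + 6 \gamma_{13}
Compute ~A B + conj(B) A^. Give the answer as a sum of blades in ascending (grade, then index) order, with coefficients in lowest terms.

first term: \frac{49}{30} + \frac{7}{30} \gamma_{1} + \frac{42}{5} \gamma_{3} + \frac{6}{5} \gamma_{13}
second term: \frac{49}{30} - \frac{7}{30} \gamma_{1} - \frac{42}{5} \gamma_{3} - \frac{6}{5} \gamma_{13}
Answer: \frac{49}{15}


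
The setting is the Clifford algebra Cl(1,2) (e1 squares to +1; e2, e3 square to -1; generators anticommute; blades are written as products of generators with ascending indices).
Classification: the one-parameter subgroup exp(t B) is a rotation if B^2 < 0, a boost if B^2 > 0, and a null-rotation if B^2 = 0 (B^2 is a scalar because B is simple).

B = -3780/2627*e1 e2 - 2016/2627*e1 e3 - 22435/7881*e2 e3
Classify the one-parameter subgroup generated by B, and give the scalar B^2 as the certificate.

B^2 term by term: the squares give (-3780/2627)^2*(e1 e2)^2 + (-2016/2627)^2*(e1 e3)^2 + (-22435/7881)^2*(e2 e3)^2 = 14288400/6901129*(+1) + 4064256/6901129*(+1) + 503329225/62110161*(-1) = -49/9 (each basis 2-blade squares to minus the product of its generators' squares); cross terms between blades sharing an index anticommute and cancel. So B^2 = -49/9.
Answer: rotation, certificate B^2 = -49/9. Note: conjugating B changes its blade decomposition but never the scalar B^2 = -49/9, whose sign settles the classification.


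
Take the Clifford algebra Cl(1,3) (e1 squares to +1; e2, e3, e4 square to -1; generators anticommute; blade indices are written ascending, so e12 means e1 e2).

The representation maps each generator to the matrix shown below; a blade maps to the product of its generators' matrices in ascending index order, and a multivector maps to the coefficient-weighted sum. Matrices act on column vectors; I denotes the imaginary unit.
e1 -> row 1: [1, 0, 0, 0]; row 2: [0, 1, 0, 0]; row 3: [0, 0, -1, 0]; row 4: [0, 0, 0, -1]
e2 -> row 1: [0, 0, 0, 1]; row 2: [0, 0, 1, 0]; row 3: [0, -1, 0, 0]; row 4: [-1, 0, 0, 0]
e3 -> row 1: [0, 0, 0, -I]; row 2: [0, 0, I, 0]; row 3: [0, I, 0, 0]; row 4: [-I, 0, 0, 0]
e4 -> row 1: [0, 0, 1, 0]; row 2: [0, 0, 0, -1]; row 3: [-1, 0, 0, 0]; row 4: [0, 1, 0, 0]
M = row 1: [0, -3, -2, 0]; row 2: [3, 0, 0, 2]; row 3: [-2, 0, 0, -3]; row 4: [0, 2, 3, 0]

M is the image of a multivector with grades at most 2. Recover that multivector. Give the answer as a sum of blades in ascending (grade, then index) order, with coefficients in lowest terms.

Method: the blade images are trace-orthogonal — tr(rho(e_A) rho(e_B)^-1) = 4 if A = B and 0 otherwise — and rho(e_A)^-1 = (e_A)^2 * rho(e_A) with (e_A)^2 = +1 or -1, so the coefficient of e_A in the preimage is (e_A)^2 * tr(M rho(e_A))/4.
Nonzero projections over blades of grade <= 2: e14: (e14)^2 = +1, tr(M rho(e14)) = -8, coefficient -2; e24: (e24)^2 = -1, tr(M rho(e24)) = 12, coefficient -3. Every other blade of grade <= 2 projects to 0.
Answer: -2*e14 - 3*e24


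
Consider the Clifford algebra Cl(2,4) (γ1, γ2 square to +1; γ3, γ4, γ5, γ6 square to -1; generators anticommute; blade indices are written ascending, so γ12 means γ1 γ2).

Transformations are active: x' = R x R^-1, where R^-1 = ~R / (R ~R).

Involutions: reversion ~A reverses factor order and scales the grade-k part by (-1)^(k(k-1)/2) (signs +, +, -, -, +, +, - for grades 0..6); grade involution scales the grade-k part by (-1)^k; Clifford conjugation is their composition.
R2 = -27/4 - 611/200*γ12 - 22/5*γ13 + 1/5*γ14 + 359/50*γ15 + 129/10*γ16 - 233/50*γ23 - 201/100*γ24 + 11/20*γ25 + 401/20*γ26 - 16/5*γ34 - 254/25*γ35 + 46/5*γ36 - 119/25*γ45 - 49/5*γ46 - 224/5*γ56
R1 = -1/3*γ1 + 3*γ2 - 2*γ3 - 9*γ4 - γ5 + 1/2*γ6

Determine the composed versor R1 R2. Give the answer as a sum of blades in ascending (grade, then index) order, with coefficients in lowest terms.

Distribute over the terms of R1 (each basis-blade product reordered to ascending indices, repeated generators contracted through their squares):
(-1/3*γ1) R2 = 9/4*γ1 + 611/600*γ2 + 22/15*γ3 - 1/15*γ4 - 359/150*γ5 - 43/10*γ6 + 233/150*γ123 + 67/100*γ124 - 11/60*γ125 - 401/60*γ126 + 16/15*γ134 + 254/75*γ135 - 46/15*γ136 + 119/75*γ145 + 49/15*γ146 + 224/15*γ156
(3*γ2) R2 = 1833/200*γ1 - 81/4*γ2 - 699/50*γ3 - 603/100*γ4 + 33/20*γ5 + 1203/20*γ6 + 66/5*γ123 - 3/5*γ124 - 1077/50*γ125 - 387/10*γ126 - 48/5*γ234 - 762/25*γ235 + 138/5*γ236 - 357/25*γ245 - 147/5*γ246 - 672/5*γ256
(-2*γ3) R2 = 44/5*γ1 + 233/25*γ2 + 27/2*γ3 - 32/5*γ4 - 508/25*γ5 + 92/5*γ6 + 611/100*γ123 + 2/5*γ134 + 359/25*γ135 + 129/5*γ136 - 201/50*γ234 + 11/10*γ235 + 401/10*γ236 + 238/25*γ345 + 98/5*γ346 + 448/5*γ356
(-9*γ4) R2 = -9/5*γ1 + 1809/100*γ2 + 144/5*γ3 + 243/4*γ4 - 1071/25*γ5 - 441/5*γ6 + 5499/200*γ124 + 198/5*γ134 + 3231/50*γ145 + 1161/10*γ146 + 2097/50*γ234 + 99/20*γ245 + 3609/20*γ246 - 2286/25*γ345 + 414/5*γ346 + 2016/5*γ456
(-γ5) R2 = -359/50*γ1 - 11/20*γ2 + 254/25*γ3 + 119/25*γ4 + 27/4*γ5 - 224/5*γ6 + 611/200*γ125 + 22/5*γ135 - 1/5*γ145 + 129/10*γ156 + 233/50*γ235 + 201/100*γ245 + 401/20*γ256 + 16/5*γ345 + 46/5*γ356 - 49/5*γ456
(1/2*γ6) R2 = 129/20*γ1 + 401/40*γ2 + 23/5*γ3 - 49/10*γ4 - 112/5*γ5 - 27/8*γ6 - 611/400*γ126 - 11/5*γ136 + 1/10*γ146 + 359/100*γ156 - 233/100*γ236 - 201/200*γ246 + 11/40*γ256 - 8/5*γ346 - 127/25*γ356 - 119/50*γ456
Summing the partial products and collecting blades:
Answer: 3537/200*γ1 + 1324/75*γ2 + 3341/75*γ3 + 7217/150*γ4 - 11933/150*γ5 - 497/8*γ6 + 6259/300*γ123 + 5513/200*γ124 - 11201/600*γ125 - 56293/1200*γ126 + 616/15*γ134 + 1661/75*γ135 + 308/15*γ136 + 9901/150*γ145 + 1792/15*γ146 + 9427/300*γ156 + 708/25*γ234 - 618/25*γ235 + 6537/100*γ236 - 183/25*γ245 + 30009/200*γ246 - 4563/40*γ256 - 1968/25*γ345 + 504/5*γ346 + 2343/25*γ356 + 19551/50*γ456


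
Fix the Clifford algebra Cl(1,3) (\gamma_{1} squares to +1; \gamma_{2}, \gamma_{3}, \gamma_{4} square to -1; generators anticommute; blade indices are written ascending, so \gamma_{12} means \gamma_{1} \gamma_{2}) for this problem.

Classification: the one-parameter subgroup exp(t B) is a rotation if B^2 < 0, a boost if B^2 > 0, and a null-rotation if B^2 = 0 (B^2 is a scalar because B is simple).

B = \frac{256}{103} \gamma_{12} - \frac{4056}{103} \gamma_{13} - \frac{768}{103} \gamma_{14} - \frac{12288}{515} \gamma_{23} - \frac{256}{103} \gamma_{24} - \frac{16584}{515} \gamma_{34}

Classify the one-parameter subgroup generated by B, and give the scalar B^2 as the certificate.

B^2 term by term: the squares give (\frac{256}{103})^2*(\gamma_{12})^2 + (-\frac{4056}{103})^2*(\gamma_{13})^2 + (-\frac{768}{103})^2*(\gamma_{14})^2 + (-\frac{12288}{515})^2*(\gamma_{23})^2 + (-\frac{256}{103})^2*(\gamma_{24})^2 + (-\frac{16584}{515})^2*(\gamma_{34})^2 = \frac{65536}{10609}*(+1) + \frac{16451136}{10609}*(+1) + \frac{589824}{10609}*(+1) + \frac{150994944}{265225}*(-1) + \frac{65536}{10609}*(-1) + \frac{275029056}{265225}*(-1) = 0 (each basis 2-blade squares to minus the product of its generators' squares); cross terms between blades sharing an index anticommute and cancel; the commuting (index-disjoint) pairs give grade-4 terms 2*c*c'*(blade product), which cancel blade by blade — \gamma_{1234}: -\frac{8491008}{53045} - \frac{2076672}{10609} + \frac{18874368}{53045} = 0 — confirming B is simple. So B^2 = 0.
Answer: null-rotation, certificate B^2 = 0. Why this suffices: the scalar 0 survives any versor conjugation, so its sign alone determines the class however B is presented.


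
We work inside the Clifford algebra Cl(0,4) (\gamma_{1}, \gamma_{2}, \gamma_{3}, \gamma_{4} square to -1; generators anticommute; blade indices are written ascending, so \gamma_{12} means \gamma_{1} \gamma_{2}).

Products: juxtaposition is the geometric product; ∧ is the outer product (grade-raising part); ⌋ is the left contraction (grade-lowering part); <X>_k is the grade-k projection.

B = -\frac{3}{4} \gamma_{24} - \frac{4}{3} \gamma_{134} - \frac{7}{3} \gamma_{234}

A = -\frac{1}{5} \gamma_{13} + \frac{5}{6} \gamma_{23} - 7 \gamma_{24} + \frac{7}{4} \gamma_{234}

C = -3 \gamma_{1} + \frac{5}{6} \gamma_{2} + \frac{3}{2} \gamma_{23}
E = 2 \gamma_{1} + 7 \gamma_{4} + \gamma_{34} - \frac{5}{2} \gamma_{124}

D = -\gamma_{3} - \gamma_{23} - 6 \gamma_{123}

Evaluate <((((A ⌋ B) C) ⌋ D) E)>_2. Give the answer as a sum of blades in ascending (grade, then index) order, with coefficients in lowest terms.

step 1: -\frac{28}{3} + \frac{49}{3} \gamma_{3} + \frac{151}{90} \gamma_{4}
step 2: 28 \gamma_{1} + \frac{301}{18} \gamma_{2} + 49 \gamma_{13} + \frac{151}{30} \gamma_{14} - \frac{497}{18} \gamma_{23} - \frac{151}{108} \gamma_{24} + \frac{151}{60} \gamma_{234}
step 3: -\frac{497}{18} - \frac{497}{3} \gamma_{1} - 294 \gamma_{2} + \frac{301}{18} \gamma_{3} - \frac{301}{3} \gamma_{13} + 168 \gamma_{23}
step 4: \frac{994}{3} - \frac{497}{9} \gamma_{1} - \frac{602}{3} \gamma_{3} - 210 \gamma_{4} + 588 \gamma_{12} - \frac{301}{9} \gamma_{13} - \frac{973}{3} \gamma_{14} - \frac{15841}{6} \gamma_{24} + \frac{805}{9} \gamma_{34} + 336 \gamma_{123} + \frac{2485}{36} \gamma_{124} - 1288 \gamma_{134} + \frac{3787}{6} \gamma_{234} - \frac{1505}{36} \gamma_{1234}
step 5: 588 \gamma_{12} - \frac{301}{9} \gamma_{13} - \frac{973}{3} \gamma_{14} - \frac{15841}{6} \gamma_{24} + \frac{805}{9} \gamma_{34}
Answer: 588 \gamma_{12} - \frac{301}{9} \gamma_{13} - \frac{973}{3} \gamma_{14} - \frac{15841}{6} \gamma_{24} + \frac{805}{9} \gamma_{34}


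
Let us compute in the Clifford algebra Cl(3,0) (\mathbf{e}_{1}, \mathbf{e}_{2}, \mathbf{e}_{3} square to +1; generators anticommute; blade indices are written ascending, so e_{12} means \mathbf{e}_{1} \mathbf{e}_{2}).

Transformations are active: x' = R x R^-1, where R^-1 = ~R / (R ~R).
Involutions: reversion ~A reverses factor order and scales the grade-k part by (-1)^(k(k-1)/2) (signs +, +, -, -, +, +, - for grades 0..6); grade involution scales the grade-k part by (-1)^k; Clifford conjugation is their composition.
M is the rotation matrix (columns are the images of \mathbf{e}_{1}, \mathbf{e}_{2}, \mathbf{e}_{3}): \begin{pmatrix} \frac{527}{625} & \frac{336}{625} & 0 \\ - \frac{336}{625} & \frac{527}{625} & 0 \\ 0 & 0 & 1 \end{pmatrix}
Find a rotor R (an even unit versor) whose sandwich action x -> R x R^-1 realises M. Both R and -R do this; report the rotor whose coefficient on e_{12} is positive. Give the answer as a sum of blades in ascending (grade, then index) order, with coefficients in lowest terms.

Method: write R = a + b12*e_{12} + b13*e_{13} + b23*e_{23} with a^2 + b12^2 + b13^2 + b23^2 = 1 (so R^-1 = ~R). Expanding the columns R e_j ~R gives tr M = 4a^2 - 1 and, from the antisymmetric part, M21 - M12 = -4a*b12, M13 - M31 = 4a*b13, M32 - M23 = -4a*b23.
Here tr M = \frac{1679}{625}, so a^2 = (1 + tr M)/4 = \frac{576}{625} and a = ±\frac{24}{25}. Taking a = \frac{24}{25}: M21 - M12 = -\frac{672}{625}, M13 - M31 = 0, M32 - M23 = 0, giving b12 = \frac{7}{25}, b13 = 0, b23 = 0, i.e. R = \frac{24}{25} + \frac{7}{25} e_{12}.
Its e_{12} coefficient is already positive.
Answer: \frac{24}{25} + \frac{7}{25} e_{12}. Uniqueness: Spin(3) -> SO(3) maps R and -R to the same rotation of trace \frac{1679}{625}; fixing the sign of the e_{12} coefficient removes the ambiguity.
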